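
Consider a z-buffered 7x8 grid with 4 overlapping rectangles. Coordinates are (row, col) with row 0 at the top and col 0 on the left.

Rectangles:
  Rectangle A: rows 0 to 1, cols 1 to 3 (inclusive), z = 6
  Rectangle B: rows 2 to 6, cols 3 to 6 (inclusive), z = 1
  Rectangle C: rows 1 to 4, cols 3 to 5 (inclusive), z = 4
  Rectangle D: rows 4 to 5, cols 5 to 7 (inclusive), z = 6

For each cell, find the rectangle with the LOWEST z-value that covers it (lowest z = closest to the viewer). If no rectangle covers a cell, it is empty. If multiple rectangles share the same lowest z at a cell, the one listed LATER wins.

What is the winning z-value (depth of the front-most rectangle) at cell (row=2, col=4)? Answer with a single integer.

Check cell (2,4):
  A: rows 0-1 cols 1-3 -> outside (row miss)
  B: rows 2-6 cols 3-6 z=1 -> covers; best now B (z=1)
  C: rows 1-4 cols 3-5 z=4 -> covers; best now B (z=1)
  D: rows 4-5 cols 5-7 -> outside (row miss)
Winner: B at z=1

Answer: 1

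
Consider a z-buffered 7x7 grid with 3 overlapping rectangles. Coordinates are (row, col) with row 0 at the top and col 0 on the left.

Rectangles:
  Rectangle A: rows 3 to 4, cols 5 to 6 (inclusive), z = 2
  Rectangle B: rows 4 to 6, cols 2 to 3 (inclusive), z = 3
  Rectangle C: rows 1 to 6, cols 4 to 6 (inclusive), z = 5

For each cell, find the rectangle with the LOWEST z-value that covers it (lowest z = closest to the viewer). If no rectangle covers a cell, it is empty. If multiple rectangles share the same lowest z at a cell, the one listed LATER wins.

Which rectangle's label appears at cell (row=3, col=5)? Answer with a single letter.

Answer: A

Derivation:
Check cell (3,5):
  A: rows 3-4 cols 5-6 z=2 -> covers; best now A (z=2)
  B: rows 4-6 cols 2-3 -> outside (row miss)
  C: rows 1-6 cols 4-6 z=5 -> covers; best now A (z=2)
Winner: A at z=2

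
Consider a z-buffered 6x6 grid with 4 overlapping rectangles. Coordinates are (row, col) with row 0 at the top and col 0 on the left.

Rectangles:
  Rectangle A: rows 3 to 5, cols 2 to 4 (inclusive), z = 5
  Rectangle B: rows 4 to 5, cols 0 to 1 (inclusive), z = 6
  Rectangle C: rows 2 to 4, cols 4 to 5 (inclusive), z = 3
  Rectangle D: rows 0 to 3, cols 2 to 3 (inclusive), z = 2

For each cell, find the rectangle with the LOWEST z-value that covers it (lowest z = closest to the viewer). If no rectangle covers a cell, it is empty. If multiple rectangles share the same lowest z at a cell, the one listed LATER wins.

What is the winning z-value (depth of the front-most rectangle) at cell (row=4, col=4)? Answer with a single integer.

Check cell (4,4):
  A: rows 3-5 cols 2-4 z=5 -> covers; best now A (z=5)
  B: rows 4-5 cols 0-1 -> outside (col miss)
  C: rows 2-4 cols 4-5 z=3 -> covers; best now C (z=3)
  D: rows 0-3 cols 2-3 -> outside (row miss)
Winner: C at z=3

Answer: 3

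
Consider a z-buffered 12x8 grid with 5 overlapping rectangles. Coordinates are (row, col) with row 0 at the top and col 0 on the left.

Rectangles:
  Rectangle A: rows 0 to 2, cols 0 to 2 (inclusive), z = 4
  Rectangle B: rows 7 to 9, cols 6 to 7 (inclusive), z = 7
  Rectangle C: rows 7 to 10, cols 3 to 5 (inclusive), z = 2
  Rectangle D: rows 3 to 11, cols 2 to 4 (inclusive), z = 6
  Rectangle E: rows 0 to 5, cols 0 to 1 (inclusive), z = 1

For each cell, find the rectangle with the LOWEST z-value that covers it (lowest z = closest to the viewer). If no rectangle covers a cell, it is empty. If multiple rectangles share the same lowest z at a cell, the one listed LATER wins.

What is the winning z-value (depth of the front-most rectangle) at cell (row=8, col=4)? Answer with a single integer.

Check cell (8,4):
  A: rows 0-2 cols 0-2 -> outside (row miss)
  B: rows 7-9 cols 6-7 -> outside (col miss)
  C: rows 7-10 cols 3-5 z=2 -> covers; best now C (z=2)
  D: rows 3-11 cols 2-4 z=6 -> covers; best now C (z=2)
  E: rows 0-5 cols 0-1 -> outside (row miss)
Winner: C at z=2

Answer: 2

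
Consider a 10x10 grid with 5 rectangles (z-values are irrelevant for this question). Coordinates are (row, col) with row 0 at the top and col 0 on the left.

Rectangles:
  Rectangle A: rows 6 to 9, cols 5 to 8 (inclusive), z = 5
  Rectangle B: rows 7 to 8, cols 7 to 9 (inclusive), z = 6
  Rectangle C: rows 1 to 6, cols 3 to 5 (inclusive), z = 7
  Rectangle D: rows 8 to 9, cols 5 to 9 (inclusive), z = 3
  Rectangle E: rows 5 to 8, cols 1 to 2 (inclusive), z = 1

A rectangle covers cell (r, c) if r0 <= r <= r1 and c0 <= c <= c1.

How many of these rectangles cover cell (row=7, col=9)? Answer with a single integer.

Answer: 1

Derivation:
Check cell (7,9):
  A: rows 6-9 cols 5-8 -> outside (col miss)
  B: rows 7-8 cols 7-9 -> covers
  C: rows 1-6 cols 3-5 -> outside (row miss)
  D: rows 8-9 cols 5-9 -> outside (row miss)
  E: rows 5-8 cols 1-2 -> outside (col miss)
Count covering = 1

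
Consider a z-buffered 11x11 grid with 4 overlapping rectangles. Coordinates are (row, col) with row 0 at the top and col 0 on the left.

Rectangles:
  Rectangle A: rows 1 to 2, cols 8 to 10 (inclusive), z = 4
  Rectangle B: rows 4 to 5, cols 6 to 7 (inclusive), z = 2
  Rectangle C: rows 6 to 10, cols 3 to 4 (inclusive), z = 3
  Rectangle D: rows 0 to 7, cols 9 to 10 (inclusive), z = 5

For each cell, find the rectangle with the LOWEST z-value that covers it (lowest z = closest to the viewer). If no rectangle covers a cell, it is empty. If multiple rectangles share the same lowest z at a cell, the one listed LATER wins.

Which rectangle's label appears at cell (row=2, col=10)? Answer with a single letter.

Check cell (2,10):
  A: rows 1-2 cols 8-10 z=4 -> covers; best now A (z=4)
  B: rows 4-5 cols 6-7 -> outside (row miss)
  C: rows 6-10 cols 3-4 -> outside (row miss)
  D: rows 0-7 cols 9-10 z=5 -> covers; best now A (z=4)
Winner: A at z=4

Answer: A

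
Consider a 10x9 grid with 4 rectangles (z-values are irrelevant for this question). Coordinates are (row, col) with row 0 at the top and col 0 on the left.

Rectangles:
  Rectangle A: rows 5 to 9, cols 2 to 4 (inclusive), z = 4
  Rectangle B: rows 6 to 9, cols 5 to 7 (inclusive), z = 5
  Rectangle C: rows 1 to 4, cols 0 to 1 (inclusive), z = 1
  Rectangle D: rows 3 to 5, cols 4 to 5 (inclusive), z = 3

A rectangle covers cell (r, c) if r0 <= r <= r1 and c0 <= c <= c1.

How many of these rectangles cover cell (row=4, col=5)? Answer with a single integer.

Check cell (4,5):
  A: rows 5-9 cols 2-4 -> outside (row miss)
  B: rows 6-9 cols 5-7 -> outside (row miss)
  C: rows 1-4 cols 0-1 -> outside (col miss)
  D: rows 3-5 cols 4-5 -> covers
Count covering = 1

Answer: 1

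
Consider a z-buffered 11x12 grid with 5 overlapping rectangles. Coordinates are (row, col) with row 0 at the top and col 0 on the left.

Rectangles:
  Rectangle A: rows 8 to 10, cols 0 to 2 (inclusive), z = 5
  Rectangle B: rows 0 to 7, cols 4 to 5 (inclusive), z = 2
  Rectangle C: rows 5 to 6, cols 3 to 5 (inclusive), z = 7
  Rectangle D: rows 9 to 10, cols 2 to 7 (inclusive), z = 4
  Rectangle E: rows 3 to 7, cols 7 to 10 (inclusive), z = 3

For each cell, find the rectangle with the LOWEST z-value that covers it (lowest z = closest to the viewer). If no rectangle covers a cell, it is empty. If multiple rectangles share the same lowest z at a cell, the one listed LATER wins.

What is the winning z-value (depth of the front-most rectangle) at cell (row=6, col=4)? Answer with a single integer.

Check cell (6,4):
  A: rows 8-10 cols 0-2 -> outside (row miss)
  B: rows 0-7 cols 4-5 z=2 -> covers; best now B (z=2)
  C: rows 5-6 cols 3-5 z=7 -> covers; best now B (z=2)
  D: rows 9-10 cols 2-7 -> outside (row miss)
  E: rows 3-7 cols 7-10 -> outside (col miss)
Winner: B at z=2

Answer: 2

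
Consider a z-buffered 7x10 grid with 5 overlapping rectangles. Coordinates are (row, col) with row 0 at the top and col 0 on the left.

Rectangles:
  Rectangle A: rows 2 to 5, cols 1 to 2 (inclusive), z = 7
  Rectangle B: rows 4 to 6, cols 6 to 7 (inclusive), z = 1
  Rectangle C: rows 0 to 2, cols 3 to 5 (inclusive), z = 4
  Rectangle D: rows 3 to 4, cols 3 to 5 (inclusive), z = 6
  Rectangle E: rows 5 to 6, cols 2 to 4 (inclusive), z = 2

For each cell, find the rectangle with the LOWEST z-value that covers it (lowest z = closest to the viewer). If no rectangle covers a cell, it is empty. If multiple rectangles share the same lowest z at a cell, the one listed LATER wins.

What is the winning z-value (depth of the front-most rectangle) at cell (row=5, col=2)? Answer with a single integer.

Check cell (5,2):
  A: rows 2-5 cols 1-2 z=7 -> covers; best now A (z=7)
  B: rows 4-6 cols 6-7 -> outside (col miss)
  C: rows 0-2 cols 3-5 -> outside (row miss)
  D: rows 3-4 cols 3-5 -> outside (row miss)
  E: rows 5-6 cols 2-4 z=2 -> covers; best now E (z=2)
Winner: E at z=2

Answer: 2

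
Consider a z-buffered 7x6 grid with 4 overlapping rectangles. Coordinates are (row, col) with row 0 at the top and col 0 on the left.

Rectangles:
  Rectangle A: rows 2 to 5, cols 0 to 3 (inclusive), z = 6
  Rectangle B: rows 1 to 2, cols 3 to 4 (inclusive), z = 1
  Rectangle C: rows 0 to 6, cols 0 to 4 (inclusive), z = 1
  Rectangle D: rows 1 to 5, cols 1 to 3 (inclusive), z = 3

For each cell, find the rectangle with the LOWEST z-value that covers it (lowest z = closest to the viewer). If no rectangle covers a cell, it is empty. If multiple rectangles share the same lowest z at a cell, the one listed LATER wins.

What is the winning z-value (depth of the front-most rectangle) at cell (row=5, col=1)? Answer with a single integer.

Check cell (5,1):
  A: rows 2-5 cols 0-3 z=6 -> covers; best now A (z=6)
  B: rows 1-2 cols 3-4 -> outside (row miss)
  C: rows 0-6 cols 0-4 z=1 -> covers; best now C (z=1)
  D: rows 1-5 cols 1-3 z=3 -> covers; best now C (z=1)
Winner: C at z=1

Answer: 1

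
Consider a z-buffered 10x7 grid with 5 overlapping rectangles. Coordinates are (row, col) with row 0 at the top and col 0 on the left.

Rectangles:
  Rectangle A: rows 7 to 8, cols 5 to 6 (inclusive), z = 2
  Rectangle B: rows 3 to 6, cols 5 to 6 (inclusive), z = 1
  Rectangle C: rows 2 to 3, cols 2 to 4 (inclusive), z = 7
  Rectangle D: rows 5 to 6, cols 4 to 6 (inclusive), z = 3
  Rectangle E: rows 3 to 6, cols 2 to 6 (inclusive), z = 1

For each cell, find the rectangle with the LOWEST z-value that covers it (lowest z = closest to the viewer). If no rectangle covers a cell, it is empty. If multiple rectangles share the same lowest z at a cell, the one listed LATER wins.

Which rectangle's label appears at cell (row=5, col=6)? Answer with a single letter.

Answer: E

Derivation:
Check cell (5,6):
  A: rows 7-8 cols 5-6 -> outside (row miss)
  B: rows 3-6 cols 5-6 z=1 -> covers; best now B (z=1)
  C: rows 2-3 cols 2-4 -> outside (row miss)
  D: rows 5-6 cols 4-6 z=3 -> covers; best now B (z=1)
  E: rows 3-6 cols 2-6 z=1 -> covers; best now E (z=1)
Winner: E at z=1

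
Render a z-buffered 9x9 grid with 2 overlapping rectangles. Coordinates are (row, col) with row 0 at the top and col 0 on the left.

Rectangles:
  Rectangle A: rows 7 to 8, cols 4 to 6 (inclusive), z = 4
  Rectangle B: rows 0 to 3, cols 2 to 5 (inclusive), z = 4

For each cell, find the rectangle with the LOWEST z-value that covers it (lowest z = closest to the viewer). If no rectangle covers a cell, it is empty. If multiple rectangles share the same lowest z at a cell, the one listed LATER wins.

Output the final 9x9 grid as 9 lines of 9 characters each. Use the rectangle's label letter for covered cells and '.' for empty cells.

..BBBB...
..BBBB...
..BBBB...
..BBBB...
.........
.........
.........
....AAA..
....AAA..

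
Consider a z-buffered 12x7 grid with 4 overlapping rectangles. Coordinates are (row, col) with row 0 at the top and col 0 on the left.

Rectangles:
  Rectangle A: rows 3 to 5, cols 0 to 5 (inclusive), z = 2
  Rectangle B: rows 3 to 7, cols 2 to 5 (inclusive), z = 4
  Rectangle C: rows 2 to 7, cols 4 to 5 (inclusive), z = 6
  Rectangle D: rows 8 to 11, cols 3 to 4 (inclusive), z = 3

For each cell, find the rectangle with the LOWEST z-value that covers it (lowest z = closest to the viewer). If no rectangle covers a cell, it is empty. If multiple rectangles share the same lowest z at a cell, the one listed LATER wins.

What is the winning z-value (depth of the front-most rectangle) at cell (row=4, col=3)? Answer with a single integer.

Answer: 2

Derivation:
Check cell (4,3):
  A: rows 3-5 cols 0-5 z=2 -> covers; best now A (z=2)
  B: rows 3-7 cols 2-5 z=4 -> covers; best now A (z=2)
  C: rows 2-7 cols 4-5 -> outside (col miss)
  D: rows 8-11 cols 3-4 -> outside (row miss)
Winner: A at z=2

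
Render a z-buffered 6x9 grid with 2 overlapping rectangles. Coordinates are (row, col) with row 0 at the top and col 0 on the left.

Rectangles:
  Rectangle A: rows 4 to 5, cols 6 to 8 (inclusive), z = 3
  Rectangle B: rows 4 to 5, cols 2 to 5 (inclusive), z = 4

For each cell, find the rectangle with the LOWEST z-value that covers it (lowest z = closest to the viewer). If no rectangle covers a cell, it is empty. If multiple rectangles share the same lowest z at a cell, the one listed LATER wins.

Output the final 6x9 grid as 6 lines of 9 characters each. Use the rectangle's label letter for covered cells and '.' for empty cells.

.........
.........
.........
.........
..BBBBAAA
..BBBBAAA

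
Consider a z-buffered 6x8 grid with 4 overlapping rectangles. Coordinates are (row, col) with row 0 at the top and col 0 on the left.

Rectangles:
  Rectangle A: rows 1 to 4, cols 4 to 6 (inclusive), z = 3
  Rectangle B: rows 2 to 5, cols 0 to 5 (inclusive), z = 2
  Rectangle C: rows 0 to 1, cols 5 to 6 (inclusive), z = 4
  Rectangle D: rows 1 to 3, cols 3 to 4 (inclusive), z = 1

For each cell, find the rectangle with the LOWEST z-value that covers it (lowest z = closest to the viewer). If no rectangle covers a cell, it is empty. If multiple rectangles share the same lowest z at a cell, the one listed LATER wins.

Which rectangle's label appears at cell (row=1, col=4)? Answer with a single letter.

Answer: D

Derivation:
Check cell (1,4):
  A: rows 1-4 cols 4-6 z=3 -> covers; best now A (z=3)
  B: rows 2-5 cols 0-5 -> outside (row miss)
  C: rows 0-1 cols 5-6 -> outside (col miss)
  D: rows 1-3 cols 3-4 z=1 -> covers; best now D (z=1)
Winner: D at z=1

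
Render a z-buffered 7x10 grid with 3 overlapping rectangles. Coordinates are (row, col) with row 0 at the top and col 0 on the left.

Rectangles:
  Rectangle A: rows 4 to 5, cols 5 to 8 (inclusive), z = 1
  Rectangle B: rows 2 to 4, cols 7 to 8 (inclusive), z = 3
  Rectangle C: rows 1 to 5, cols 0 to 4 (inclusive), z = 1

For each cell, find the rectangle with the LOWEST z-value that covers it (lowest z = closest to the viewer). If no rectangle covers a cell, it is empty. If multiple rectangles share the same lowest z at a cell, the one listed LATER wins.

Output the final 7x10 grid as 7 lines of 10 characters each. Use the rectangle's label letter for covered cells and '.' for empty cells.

..........
CCCCC.....
CCCCC..BB.
CCCCC..BB.
CCCCCAAAA.
CCCCCAAAA.
..........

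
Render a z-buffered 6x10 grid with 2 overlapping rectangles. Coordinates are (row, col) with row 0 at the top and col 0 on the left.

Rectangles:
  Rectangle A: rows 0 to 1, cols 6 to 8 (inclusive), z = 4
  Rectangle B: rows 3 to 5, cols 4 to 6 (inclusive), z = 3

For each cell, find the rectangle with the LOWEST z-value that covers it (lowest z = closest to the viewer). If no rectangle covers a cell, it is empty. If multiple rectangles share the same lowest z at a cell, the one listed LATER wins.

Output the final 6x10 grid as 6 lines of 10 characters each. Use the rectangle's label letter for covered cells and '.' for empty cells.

......AAA.
......AAA.
..........
....BBB...
....BBB...
....BBB...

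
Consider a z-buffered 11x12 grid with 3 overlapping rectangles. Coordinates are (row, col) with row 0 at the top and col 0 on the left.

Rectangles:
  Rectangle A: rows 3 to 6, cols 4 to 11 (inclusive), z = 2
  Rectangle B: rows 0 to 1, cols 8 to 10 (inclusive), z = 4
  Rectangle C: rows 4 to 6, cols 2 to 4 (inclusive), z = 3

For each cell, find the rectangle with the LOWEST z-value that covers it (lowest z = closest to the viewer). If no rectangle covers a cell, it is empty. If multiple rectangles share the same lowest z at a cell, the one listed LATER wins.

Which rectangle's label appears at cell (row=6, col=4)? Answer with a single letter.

Check cell (6,4):
  A: rows 3-6 cols 4-11 z=2 -> covers; best now A (z=2)
  B: rows 0-1 cols 8-10 -> outside (row miss)
  C: rows 4-6 cols 2-4 z=3 -> covers; best now A (z=2)
Winner: A at z=2

Answer: A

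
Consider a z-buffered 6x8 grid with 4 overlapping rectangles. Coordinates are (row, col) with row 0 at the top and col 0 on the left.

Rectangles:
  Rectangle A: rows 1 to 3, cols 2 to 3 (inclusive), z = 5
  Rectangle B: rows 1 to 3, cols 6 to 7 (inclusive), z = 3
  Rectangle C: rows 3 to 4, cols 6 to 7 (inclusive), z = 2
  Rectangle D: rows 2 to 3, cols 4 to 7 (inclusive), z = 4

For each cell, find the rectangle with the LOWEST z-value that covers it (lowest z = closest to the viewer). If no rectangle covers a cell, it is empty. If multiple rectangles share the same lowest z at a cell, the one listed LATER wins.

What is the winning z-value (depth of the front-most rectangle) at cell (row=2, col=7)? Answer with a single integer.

Check cell (2,7):
  A: rows 1-3 cols 2-3 -> outside (col miss)
  B: rows 1-3 cols 6-7 z=3 -> covers; best now B (z=3)
  C: rows 3-4 cols 6-7 -> outside (row miss)
  D: rows 2-3 cols 4-7 z=4 -> covers; best now B (z=3)
Winner: B at z=3

Answer: 3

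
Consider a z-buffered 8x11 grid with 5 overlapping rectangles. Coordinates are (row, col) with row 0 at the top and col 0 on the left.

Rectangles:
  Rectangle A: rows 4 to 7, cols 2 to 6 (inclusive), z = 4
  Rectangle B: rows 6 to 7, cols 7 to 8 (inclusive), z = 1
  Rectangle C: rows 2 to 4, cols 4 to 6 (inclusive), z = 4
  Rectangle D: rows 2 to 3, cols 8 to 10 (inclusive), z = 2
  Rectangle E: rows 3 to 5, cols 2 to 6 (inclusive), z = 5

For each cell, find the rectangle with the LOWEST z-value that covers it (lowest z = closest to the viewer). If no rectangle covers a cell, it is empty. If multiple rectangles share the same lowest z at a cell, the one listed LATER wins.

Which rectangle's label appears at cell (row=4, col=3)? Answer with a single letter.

Check cell (4,3):
  A: rows 4-7 cols 2-6 z=4 -> covers; best now A (z=4)
  B: rows 6-7 cols 7-8 -> outside (row miss)
  C: rows 2-4 cols 4-6 -> outside (col miss)
  D: rows 2-3 cols 8-10 -> outside (row miss)
  E: rows 3-5 cols 2-6 z=5 -> covers; best now A (z=4)
Winner: A at z=4

Answer: A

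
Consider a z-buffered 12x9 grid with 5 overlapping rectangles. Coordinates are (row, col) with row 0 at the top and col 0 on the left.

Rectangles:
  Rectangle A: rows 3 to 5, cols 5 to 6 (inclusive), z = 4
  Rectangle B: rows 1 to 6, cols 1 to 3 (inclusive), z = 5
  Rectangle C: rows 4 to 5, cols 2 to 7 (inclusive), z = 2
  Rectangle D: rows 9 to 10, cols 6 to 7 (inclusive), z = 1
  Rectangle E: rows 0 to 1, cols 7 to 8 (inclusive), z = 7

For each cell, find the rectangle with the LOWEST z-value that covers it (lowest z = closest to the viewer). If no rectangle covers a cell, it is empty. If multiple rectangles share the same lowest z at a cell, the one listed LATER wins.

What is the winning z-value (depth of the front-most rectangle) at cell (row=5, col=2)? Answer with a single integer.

Answer: 2

Derivation:
Check cell (5,2):
  A: rows 3-5 cols 5-6 -> outside (col miss)
  B: rows 1-6 cols 1-3 z=5 -> covers; best now B (z=5)
  C: rows 4-5 cols 2-7 z=2 -> covers; best now C (z=2)
  D: rows 9-10 cols 6-7 -> outside (row miss)
  E: rows 0-1 cols 7-8 -> outside (row miss)
Winner: C at z=2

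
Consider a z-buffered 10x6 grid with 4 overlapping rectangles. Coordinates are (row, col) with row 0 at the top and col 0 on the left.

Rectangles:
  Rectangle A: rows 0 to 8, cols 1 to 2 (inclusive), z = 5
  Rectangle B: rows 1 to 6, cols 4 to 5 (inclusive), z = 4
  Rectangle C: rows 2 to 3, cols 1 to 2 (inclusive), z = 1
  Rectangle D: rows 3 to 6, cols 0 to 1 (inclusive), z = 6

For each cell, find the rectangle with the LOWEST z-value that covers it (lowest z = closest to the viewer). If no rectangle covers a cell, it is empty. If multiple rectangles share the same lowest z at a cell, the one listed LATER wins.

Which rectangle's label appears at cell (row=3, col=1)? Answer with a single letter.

Check cell (3,1):
  A: rows 0-8 cols 1-2 z=5 -> covers; best now A (z=5)
  B: rows 1-6 cols 4-5 -> outside (col miss)
  C: rows 2-3 cols 1-2 z=1 -> covers; best now C (z=1)
  D: rows 3-6 cols 0-1 z=6 -> covers; best now C (z=1)
Winner: C at z=1

Answer: C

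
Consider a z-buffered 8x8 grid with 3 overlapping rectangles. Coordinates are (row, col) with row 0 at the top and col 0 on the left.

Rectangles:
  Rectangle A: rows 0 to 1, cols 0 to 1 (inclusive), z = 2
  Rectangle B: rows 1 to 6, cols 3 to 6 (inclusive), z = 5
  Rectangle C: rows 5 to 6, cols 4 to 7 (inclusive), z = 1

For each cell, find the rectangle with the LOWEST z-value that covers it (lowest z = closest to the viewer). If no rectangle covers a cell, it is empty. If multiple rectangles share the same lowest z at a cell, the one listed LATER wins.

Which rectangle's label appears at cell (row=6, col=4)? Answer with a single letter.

Answer: C

Derivation:
Check cell (6,4):
  A: rows 0-1 cols 0-1 -> outside (row miss)
  B: rows 1-6 cols 3-6 z=5 -> covers; best now B (z=5)
  C: rows 5-6 cols 4-7 z=1 -> covers; best now C (z=1)
Winner: C at z=1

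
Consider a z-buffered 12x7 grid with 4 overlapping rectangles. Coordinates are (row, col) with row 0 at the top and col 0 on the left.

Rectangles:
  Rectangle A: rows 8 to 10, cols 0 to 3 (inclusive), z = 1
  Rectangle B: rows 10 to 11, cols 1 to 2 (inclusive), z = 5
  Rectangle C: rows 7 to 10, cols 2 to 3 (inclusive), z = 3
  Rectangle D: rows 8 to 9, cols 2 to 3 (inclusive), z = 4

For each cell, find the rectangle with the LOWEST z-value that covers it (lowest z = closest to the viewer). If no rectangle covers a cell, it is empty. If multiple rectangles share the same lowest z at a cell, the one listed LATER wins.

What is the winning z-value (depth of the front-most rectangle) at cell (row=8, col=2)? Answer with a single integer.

Check cell (8,2):
  A: rows 8-10 cols 0-3 z=1 -> covers; best now A (z=1)
  B: rows 10-11 cols 1-2 -> outside (row miss)
  C: rows 7-10 cols 2-3 z=3 -> covers; best now A (z=1)
  D: rows 8-9 cols 2-3 z=4 -> covers; best now A (z=1)
Winner: A at z=1

Answer: 1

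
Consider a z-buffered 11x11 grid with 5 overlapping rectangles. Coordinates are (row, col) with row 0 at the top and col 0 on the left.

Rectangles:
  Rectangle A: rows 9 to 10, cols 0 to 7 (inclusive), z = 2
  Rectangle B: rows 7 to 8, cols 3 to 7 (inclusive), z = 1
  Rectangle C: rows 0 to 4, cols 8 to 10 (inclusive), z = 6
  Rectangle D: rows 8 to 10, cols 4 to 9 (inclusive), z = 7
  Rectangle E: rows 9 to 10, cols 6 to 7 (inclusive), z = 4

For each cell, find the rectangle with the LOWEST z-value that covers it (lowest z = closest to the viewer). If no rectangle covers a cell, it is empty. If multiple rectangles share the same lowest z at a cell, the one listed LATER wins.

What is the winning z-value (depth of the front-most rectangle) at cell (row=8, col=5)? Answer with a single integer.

Answer: 1

Derivation:
Check cell (8,5):
  A: rows 9-10 cols 0-7 -> outside (row miss)
  B: rows 7-8 cols 3-7 z=1 -> covers; best now B (z=1)
  C: rows 0-4 cols 8-10 -> outside (row miss)
  D: rows 8-10 cols 4-9 z=7 -> covers; best now B (z=1)
  E: rows 9-10 cols 6-7 -> outside (row miss)
Winner: B at z=1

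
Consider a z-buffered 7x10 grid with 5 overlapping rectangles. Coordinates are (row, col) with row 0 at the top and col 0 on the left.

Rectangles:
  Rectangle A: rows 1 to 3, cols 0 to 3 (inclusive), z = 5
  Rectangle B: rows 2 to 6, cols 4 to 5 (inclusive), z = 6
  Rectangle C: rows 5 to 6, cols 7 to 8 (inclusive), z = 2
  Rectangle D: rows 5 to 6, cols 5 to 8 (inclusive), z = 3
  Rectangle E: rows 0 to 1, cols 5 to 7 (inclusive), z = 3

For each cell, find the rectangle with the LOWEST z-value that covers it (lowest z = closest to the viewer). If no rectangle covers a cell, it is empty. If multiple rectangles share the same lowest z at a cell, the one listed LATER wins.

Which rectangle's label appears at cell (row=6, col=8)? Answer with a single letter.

Check cell (6,8):
  A: rows 1-3 cols 0-3 -> outside (row miss)
  B: rows 2-6 cols 4-5 -> outside (col miss)
  C: rows 5-6 cols 7-8 z=2 -> covers; best now C (z=2)
  D: rows 5-6 cols 5-8 z=3 -> covers; best now C (z=2)
  E: rows 0-1 cols 5-7 -> outside (row miss)
Winner: C at z=2

Answer: C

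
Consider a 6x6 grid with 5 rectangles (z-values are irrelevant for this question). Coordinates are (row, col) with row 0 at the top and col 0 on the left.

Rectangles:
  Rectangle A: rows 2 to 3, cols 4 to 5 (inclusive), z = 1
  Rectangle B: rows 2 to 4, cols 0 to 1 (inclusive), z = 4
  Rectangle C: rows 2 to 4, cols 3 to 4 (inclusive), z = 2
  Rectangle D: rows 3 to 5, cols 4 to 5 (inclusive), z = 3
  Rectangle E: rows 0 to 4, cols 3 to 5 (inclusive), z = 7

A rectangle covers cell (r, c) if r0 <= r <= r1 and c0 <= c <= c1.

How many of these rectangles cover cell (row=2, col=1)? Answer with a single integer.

Answer: 1

Derivation:
Check cell (2,1):
  A: rows 2-3 cols 4-5 -> outside (col miss)
  B: rows 2-4 cols 0-1 -> covers
  C: rows 2-4 cols 3-4 -> outside (col miss)
  D: rows 3-5 cols 4-5 -> outside (row miss)
  E: rows 0-4 cols 3-5 -> outside (col miss)
Count covering = 1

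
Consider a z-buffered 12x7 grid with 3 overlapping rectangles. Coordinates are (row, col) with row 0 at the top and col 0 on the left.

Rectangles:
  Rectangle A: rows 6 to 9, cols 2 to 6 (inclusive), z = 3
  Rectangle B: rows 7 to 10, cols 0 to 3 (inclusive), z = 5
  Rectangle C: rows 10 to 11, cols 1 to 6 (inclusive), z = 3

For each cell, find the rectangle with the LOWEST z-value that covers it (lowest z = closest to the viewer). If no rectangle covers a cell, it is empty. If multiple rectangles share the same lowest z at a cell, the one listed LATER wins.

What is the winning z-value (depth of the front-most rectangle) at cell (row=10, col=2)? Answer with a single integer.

Check cell (10,2):
  A: rows 6-9 cols 2-6 -> outside (row miss)
  B: rows 7-10 cols 0-3 z=5 -> covers; best now B (z=5)
  C: rows 10-11 cols 1-6 z=3 -> covers; best now C (z=3)
Winner: C at z=3

Answer: 3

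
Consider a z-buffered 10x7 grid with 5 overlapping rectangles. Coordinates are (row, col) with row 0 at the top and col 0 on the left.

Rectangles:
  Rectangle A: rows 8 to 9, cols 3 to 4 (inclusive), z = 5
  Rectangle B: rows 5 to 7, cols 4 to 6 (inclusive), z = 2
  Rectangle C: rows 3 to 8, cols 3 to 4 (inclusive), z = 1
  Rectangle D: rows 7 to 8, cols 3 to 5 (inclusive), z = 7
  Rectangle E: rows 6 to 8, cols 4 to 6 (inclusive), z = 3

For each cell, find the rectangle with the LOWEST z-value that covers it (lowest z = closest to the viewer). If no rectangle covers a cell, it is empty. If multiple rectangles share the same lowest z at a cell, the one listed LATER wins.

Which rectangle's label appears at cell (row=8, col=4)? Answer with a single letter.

Answer: C

Derivation:
Check cell (8,4):
  A: rows 8-9 cols 3-4 z=5 -> covers; best now A (z=5)
  B: rows 5-7 cols 4-6 -> outside (row miss)
  C: rows 3-8 cols 3-4 z=1 -> covers; best now C (z=1)
  D: rows 7-8 cols 3-5 z=7 -> covers; best now C (z=1)
  E: rows 6-8 cols 4-6 z=3 -> covers; best now C (z=1)
Winner: C at z=1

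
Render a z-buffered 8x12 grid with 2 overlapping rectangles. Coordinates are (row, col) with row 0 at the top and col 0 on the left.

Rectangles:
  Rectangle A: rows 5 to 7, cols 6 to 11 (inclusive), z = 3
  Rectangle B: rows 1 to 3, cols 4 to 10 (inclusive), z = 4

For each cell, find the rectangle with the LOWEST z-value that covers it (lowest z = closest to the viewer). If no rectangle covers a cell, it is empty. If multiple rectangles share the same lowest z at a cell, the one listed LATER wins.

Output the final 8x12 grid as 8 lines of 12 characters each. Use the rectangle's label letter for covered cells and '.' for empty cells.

............
....BBBBBBB.
....BBBBBBB.
....BBBBBBB.
............
......AAAAAA
......AAAAAA
......AAAAAA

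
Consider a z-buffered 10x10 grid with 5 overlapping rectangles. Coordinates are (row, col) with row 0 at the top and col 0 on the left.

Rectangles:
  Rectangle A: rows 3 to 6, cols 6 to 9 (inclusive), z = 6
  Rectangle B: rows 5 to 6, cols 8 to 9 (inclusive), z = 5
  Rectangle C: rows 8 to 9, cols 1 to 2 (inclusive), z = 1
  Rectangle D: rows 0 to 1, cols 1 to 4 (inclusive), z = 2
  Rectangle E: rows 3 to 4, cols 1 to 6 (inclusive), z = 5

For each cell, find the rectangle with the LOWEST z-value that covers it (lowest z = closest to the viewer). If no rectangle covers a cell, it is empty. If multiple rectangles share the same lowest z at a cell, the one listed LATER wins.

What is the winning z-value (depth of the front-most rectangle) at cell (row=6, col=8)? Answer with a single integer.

Check cell (6,8):
  A: rows 3-6 cols 6-9 z=6 -> covers; best now A (z=6)
  B: rows 5-6 cols 8-9 z=5 -> covers; best now B (z=5)
  C: rows 8-9 cols 1-2 -> outside (row miss)
  D: rows 0-1 cols 1-4 -> outside (row miss)
  E: rows 3-4 cols 1-6 -> outside (row miss)
Winner: B at z=5

Answer: 5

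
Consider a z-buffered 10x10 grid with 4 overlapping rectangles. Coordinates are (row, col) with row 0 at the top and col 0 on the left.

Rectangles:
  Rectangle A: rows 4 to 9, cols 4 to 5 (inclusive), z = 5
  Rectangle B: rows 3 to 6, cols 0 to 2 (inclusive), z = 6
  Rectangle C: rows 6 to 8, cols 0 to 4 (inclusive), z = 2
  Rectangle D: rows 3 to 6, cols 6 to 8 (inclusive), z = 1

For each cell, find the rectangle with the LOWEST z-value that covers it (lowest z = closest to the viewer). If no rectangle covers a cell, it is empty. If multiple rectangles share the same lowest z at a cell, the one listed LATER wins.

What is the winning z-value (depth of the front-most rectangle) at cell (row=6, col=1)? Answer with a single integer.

Check cell (6,1):
  A: rows 4-9 cols 4-5 -> outside (col miss)
  B: rows 3-6 cols 0-2 z=6 -> covers; best now B (z=6)
  C: rows 6-8 cols 0-4 z=2 -> covers; best now C (z=2)
  D: rows 3-6 cols 6-8 -> outside (col miss)
Winner: C at z=2

Answer: 2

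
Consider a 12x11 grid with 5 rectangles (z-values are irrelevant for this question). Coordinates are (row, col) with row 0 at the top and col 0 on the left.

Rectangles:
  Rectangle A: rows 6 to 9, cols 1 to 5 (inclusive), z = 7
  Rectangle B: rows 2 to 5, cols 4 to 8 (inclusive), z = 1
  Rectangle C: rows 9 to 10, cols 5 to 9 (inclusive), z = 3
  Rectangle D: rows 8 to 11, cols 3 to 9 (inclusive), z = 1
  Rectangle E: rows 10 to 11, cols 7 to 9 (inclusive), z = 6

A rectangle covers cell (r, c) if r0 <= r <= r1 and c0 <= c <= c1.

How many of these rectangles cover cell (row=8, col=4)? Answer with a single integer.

Check cell (8,4):
  A: rows 6-9 cols 1-5 -> covers
  B: rows 2-5 cols 4-8 -> outside (row miss)
  C: rows 9-10 cols 5-9 -> outside (row miss)
  D: rows 8-11 cols 3-9 -> covers
  E: rows 10-11 cols 7-9 -> outside (row miss)
Count covering = 2

Answer: 2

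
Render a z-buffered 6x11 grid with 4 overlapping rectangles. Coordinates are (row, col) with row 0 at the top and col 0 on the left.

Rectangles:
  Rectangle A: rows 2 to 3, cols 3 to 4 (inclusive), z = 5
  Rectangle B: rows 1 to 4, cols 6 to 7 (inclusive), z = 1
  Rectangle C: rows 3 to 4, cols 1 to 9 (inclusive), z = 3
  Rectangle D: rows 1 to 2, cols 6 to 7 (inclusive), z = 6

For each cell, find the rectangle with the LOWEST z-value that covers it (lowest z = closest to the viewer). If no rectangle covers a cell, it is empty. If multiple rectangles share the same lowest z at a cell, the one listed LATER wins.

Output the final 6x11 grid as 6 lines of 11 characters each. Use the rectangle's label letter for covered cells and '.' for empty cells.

...........
......BB...
...AA.BB...
.CCCCCBBCC.
.CCCCCBBCC.
...........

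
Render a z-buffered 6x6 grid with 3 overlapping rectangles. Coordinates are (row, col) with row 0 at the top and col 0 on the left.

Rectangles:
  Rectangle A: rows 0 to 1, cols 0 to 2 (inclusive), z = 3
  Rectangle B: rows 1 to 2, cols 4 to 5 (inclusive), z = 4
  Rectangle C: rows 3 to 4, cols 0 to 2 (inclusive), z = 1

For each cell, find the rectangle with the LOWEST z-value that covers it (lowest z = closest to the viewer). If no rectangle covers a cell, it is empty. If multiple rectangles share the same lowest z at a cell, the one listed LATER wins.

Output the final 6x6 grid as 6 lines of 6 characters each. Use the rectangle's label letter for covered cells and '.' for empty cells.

AAA...
AAA.BB
....BB
CCC...
CCC...
......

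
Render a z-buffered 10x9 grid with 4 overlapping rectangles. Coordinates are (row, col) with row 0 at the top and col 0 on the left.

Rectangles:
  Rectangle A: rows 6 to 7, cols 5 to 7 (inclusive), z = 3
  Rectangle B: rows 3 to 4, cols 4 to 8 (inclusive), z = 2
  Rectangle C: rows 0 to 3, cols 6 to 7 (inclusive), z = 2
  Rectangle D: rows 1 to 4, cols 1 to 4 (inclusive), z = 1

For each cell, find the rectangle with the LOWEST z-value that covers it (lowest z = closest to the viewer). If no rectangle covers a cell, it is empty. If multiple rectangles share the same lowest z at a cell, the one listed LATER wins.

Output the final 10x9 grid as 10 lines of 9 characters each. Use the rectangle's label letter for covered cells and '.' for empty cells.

......CC.
.DDDD.CC.
.DDDD.CC.
.DDDDBCCB
.DDDDBBBB
.........
.....AAA.
.....AAA.
.........
.........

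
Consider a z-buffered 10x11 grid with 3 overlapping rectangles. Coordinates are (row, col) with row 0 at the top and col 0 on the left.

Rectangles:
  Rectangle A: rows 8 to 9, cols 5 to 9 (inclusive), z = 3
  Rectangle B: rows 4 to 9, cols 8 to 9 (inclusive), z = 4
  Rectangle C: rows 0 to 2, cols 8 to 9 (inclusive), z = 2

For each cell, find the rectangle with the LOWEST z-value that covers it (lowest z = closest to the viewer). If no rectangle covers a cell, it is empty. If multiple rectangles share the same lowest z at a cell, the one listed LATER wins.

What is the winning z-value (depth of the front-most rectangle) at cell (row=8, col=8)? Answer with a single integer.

Check cell (8,8):
  A: rows 8-9 cols 5-9 z=3 -> covers; best now A (z=3)
  B: rows 4-9 cols 8-9 z=4 -> covers; best now A (z=3)
  C: rows 0-2 cols 8-9 -> outside (row miss)
Winner: A at z=3

Answer: 3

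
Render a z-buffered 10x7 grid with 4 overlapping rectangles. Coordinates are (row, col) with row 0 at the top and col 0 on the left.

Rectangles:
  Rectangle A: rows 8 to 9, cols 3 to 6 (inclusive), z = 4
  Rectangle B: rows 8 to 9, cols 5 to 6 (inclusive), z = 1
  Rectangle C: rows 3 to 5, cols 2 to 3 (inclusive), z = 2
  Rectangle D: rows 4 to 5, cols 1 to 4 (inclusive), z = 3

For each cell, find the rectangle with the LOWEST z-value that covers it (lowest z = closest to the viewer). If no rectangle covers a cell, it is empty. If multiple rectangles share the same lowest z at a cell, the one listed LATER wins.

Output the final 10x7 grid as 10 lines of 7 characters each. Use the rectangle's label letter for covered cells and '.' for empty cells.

.......
.......
.......
..CC...
.DCCD..
.DCCD..
.......
.......
...AABB
...AABB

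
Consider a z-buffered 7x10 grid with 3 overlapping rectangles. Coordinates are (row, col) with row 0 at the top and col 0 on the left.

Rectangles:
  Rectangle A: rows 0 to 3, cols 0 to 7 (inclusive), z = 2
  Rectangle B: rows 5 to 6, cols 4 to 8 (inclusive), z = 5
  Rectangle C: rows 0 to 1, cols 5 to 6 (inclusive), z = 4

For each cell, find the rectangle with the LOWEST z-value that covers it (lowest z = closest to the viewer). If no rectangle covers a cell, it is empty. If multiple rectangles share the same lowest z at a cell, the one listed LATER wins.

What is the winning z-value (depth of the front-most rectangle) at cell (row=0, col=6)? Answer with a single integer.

Check cell (0,6):
  A: rows 0-3 cols 0-7 z=2 -> covers; best now A (z=2)
  B: rows 5-6 cols 4-8 -> outside (row miss)
  C: rows 0-1 cols 5-6 z=4 -> covers; best now A (z=2)
Winner: A at z=2

Answer: 2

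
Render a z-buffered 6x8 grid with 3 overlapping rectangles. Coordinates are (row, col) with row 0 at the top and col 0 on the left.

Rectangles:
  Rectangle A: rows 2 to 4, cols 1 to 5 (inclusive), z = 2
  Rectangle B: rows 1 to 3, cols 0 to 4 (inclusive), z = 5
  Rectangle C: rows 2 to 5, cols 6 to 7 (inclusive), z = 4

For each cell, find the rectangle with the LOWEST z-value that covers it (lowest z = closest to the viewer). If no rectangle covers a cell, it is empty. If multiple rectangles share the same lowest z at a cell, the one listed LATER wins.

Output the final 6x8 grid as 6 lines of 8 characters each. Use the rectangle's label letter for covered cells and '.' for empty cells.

........
BBBBB...
BAAAAACC
BAAAAACC
.AAAAACC
......CC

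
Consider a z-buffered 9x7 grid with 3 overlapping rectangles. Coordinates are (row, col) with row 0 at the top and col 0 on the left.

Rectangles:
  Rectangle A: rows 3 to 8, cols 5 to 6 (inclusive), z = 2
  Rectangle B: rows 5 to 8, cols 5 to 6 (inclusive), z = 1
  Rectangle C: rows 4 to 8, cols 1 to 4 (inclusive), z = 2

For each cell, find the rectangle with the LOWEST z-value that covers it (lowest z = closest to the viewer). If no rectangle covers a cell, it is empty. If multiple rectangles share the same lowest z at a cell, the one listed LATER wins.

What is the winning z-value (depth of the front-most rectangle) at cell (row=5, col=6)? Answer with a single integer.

Answer: 1

Derivation:
Check cell (5,6):
  A: rows 3-8 cols 5-6 z=2 -> covers; best now A (z=2)
  B: rows 5-8 cols 5-6 z=1 -> covers; best now B (z=1)
  C: rows 4-8 cols 1-4 -> outside (col miss)
Winner: B at z=1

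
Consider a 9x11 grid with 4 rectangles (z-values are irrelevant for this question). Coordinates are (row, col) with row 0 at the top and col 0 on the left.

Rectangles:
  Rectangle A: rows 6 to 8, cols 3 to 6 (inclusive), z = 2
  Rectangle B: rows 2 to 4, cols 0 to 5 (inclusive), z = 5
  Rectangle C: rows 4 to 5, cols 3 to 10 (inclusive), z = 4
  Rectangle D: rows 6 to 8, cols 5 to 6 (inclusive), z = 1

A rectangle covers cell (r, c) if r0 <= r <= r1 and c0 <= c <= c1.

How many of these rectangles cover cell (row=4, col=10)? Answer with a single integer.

Check cell (4,10):
  A: rows 6-8 cols 3-6 -> outside (row miss)
  B: rows 2-4 cols 0-5 -> outside (col miss)
  C: rows 4-5 cols 3-10 -> covers
  D: rows 6-8 cols 5-6 -> outside (row miss)
Count covering = 1

Answer: 1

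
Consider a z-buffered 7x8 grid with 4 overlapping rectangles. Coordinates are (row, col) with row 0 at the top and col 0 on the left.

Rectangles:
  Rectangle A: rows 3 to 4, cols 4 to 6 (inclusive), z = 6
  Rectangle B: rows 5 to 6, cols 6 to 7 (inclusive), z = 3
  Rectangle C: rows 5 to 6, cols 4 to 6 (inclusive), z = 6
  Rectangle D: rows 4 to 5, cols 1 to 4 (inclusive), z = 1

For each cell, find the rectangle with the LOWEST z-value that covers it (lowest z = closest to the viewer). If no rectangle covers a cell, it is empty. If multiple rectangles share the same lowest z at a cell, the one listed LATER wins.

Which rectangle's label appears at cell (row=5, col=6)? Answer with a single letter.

Answer: B

Derivation:
Check cell (5,6):
  A: rows 3-4 cols 4-6 -> outside (row miss)
  B: rows 5-6 cols 6-7 z=3 -> covers; best now B (z=3)
  C: rows 5-6 cols 4-6 z=6 -> covers; best now B (z=3)
  D: rows 4-5 cols 1-4 -> outside (col miss)
Winner: B at z=3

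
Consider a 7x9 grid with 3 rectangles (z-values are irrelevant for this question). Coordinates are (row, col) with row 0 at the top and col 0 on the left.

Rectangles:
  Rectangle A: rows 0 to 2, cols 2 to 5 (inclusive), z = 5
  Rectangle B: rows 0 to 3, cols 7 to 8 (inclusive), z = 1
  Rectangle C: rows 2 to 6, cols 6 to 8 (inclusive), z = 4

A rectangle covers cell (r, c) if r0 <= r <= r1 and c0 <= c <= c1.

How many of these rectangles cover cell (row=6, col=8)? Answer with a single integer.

Check cell (6,8):
  A: rows 0-2 cols 2-5 -> outside (row miss)
  B: rows 0-3 cols 7-8 -> outside (row miss)
  C: rows 2-6 cols 6-8 -> covers
Count covering = 1

Answer: 1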